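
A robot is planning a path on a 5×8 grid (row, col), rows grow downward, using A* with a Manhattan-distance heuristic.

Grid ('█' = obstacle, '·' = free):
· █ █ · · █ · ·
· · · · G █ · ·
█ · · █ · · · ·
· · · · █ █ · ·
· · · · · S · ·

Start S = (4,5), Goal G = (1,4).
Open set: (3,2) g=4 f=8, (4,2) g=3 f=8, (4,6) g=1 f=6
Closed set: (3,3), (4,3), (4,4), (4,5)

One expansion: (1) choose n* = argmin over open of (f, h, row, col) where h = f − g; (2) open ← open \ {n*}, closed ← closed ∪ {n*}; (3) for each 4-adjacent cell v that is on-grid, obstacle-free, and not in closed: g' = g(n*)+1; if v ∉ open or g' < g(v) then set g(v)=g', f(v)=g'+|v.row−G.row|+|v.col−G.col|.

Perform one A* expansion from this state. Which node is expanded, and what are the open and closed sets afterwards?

expanded=(4,6); open=[(3,2) g=4 f=8, (3,6) g=2 f=6, (4,2) g=3 f=8, (4,7) g=2 f=8]; closed=[(3,3), (4,3), (4,4), (4,5), (4,6)]

step 1: expand (4,6) (f=6, h=5) → closed; open now [(3,2) g=4 f=8, (3,6) g=2 f=6, (4,2) g=3 f=8, (4,7) g=2 f=8]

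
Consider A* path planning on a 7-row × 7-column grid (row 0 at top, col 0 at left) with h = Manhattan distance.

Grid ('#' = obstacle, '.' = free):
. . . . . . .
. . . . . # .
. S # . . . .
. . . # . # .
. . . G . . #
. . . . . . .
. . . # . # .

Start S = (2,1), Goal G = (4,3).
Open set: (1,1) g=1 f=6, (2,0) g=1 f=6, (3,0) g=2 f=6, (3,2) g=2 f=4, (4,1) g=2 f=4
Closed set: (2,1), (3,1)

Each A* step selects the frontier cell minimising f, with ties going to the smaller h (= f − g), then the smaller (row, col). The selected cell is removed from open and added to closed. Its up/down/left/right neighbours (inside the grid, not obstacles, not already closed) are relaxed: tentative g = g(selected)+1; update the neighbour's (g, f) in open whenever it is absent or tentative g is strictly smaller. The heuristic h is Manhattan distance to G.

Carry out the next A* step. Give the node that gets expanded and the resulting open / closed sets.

step 1: expand (3,2) (f=4, h=2) → closed; open now [(1,1) g=1 f=6, (2,0) g=1 f=6, (3,0) g=2 f=6, (4,1) g=2 f=4, (4,2) g=3 f=4]

expanded=(3,2); open=[(1,1) g=1 f=6, (2,0) g=1 f=6, (3,0) g=2 f=6, (4,1) g=2 f=4, (4,2) g=3 f=4]; closed=[(2,1), (3,1), (3,2)]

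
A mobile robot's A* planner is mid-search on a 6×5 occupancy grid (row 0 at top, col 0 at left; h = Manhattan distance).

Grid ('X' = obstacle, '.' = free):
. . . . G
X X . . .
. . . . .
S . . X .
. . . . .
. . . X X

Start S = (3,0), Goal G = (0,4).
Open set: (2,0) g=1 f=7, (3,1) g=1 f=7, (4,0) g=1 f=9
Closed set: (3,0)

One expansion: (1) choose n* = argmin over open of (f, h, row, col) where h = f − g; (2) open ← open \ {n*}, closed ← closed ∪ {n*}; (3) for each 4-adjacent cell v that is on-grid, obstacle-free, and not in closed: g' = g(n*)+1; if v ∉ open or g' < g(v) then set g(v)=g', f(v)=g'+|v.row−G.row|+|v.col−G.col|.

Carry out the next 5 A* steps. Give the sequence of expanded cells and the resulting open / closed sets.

step 1: expand (2,0) (f=7, h=6) → closed; open now [(2,1) g=2 f=7, (3,1) g=1 f=7, (4,0) g=1 f=9]
step 2: expand (2,1) (f=7, h=5) → closed; open now [(2,2) g=3 f=7, (3,1) g=1 f=7, (4,0) g=1 f=9]
step 3: expand (2,2) (f=7, h=4) → closed; open now [(1,2) g=4 f=7, (2,3) g=4 f=7, (3,1) g=1 f=7, (3,2) g=4 f=9, (4,0) g=1 f=9]
step 4: expand (1,2) (f=7, h=3) → closed; open now [(0,2) g=5 f=7, (1,3) g=5 f=7, (2,3) g=4 f=7, (3,1) g=1 f=7, (3,2) g=4 f=9, (4,0) g=1 f=9]
step 5: expand (0,2) (f=7, h=2) → closed; open now [(0,1) g=6 f=9, (0,3) g=6 f=7, (1,3) g=5 f=7, (2,3) g=4 f=7, (3,1) g=1 f=7, (3,2) g=4 f=9, (4,0) g=1 f=9]

order=[(2,0) → (2,1) → (2,2) → (1,2) → (0,2)]; open=[(0,1) g=6 f=9, (0,3) g=6 f=7, (1,3) g=5 f=7, (2,3) g=4 f=7, (3,1) g=1 f=7, (3,2) g=4 f=9, (4,0) g=1 f=9]; closed=[(0,2), (1,2), (2,0), (2,1), (2,2), (3,0)]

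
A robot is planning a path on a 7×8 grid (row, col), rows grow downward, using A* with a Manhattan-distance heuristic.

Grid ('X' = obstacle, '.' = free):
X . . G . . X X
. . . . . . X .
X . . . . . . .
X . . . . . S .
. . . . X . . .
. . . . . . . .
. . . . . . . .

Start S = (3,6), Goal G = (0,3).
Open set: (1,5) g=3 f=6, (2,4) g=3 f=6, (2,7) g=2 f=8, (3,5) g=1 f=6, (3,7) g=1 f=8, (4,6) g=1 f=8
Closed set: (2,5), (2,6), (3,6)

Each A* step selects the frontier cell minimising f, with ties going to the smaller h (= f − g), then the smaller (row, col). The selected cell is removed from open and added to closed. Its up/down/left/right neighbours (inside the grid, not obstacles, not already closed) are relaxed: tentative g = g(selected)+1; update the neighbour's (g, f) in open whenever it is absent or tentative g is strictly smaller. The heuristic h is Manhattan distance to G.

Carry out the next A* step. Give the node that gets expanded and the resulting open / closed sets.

expanded=(1,5); open=[(0,5) g=4 f=6, (1,4) g=4 f=6, (2,4) g=3 f=6, (2,7) g=2 f=8, (3,5) g=1 f=6, (3,7) g=1 f=8, (4,6) g=1 f=8]; closed=[(1,5), (2,5), (2,6), (3,6)]

step 1: expand (1,5) (f=6, h=3) → closed; open now [(0,5) g=4 f=6, (1,4) g=4 f=6, (2,4) g=3 f=6, (2,7) g=2 f=8, (3,5) g=1 f=6, (3,7) g=1 f=8, (4,6) g=1 f=8]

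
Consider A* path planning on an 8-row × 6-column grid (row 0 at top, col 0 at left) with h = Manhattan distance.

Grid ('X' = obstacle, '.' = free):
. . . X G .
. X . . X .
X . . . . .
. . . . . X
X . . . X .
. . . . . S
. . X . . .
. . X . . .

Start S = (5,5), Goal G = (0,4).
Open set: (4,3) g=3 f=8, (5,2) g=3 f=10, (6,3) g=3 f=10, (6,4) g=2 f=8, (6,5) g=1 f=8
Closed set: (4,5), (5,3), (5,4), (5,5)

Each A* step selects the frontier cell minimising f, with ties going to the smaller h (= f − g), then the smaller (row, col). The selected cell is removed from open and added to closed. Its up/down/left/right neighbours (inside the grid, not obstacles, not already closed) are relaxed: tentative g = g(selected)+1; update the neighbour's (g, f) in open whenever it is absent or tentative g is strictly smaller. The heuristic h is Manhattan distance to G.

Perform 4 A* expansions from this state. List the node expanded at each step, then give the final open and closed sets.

step 1: expand (4,3) (f=8, h=5) → closed; open now [(3,3) g=4 f=8, (4,2) g=4 f=10, (5,2) g=3 f=10, (6,3) g=3 f=10, (6,4) g=2 f=8, (6,5) g=1 f=8]
step 2: expand (3,3) (f=8, h=4) → closed; open now [(2,3) g=5 f=8, (3,2) g=5 f=10, (3,4) g=5 f=8, (4,2) g=4 f=10, (5,2) g=3 f=10, (6,3) g=3 f=10, (6,4) g=2 f=8, (6,5) g=1 f=8]
step 3: expand (2,3) (f=8, h=3) → closed; open now [(1,3) g=6 f=8, (2,2) g=6 f=10, (2,4) g=6 f=8, (3,2) g=5 f=10, (3,4) g=5 f=8, (4,2) g=4 f=10, (5,2) g=3 f=10, (6,3) g=3 f=10, (6,4) g=2 f=8, (6,5) g=1 f=8]
step 4: expand (1,3) (f=8, h=2) → closed; open now [(1,2) g=7 f=10, (2,2) g=6 f=10, (2,4) g=6 f=8, (3,2) g=5 f=10, (3,4) g=5 f=8, (4,2) g=4 f=10, (5,2) g=3 f=10, (6,3) g=3 f=10, (6,4) g=2 f=8, (6,5) g=1 f=8]

order=[(4,3) → (3,3) → (2,3) → (1,3)]; open=[(1,2) g=7 f=10, (2,2) g=6 f=10, (2,4) g=6 f=8, (3,2) g=5 f=10, (3,4) g=5 f=8, (4,2) g=4 f=10, (5,2) g=3 f=10, (6,3) g=3 f=10, (6,4) g=2 f=8, (6,5) g=1 f=8]; closed=[(1,3), (2,3), (3,3), (4,3), (4,5), (5,3), (5,4), (5,5)]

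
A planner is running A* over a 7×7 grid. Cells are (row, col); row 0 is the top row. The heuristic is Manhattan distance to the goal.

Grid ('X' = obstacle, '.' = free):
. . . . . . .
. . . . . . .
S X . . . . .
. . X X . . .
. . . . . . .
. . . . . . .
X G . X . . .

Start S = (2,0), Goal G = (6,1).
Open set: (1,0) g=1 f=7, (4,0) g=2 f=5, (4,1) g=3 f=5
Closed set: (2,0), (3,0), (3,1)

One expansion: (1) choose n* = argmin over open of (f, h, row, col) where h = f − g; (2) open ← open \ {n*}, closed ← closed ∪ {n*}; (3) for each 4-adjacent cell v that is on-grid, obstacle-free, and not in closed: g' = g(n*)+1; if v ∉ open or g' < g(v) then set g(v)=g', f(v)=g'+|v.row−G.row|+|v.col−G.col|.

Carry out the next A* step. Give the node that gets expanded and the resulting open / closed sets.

expanded=(4,1); open=[(1,0) g=1 f=7, (4,0) g=2 f=5, (4,2) g=4 f=7, (5,1) g=4 f=5]; closed=[(2,0), (3,0), (3,1), (4,1)]

step 1: expand (4,1) (f=5, h=2) → closed; open now [(1,0) g=1 f=7, (4,0) g=2 f=5, (4,2) g=4 f=7, (5,1) g=4 f=5]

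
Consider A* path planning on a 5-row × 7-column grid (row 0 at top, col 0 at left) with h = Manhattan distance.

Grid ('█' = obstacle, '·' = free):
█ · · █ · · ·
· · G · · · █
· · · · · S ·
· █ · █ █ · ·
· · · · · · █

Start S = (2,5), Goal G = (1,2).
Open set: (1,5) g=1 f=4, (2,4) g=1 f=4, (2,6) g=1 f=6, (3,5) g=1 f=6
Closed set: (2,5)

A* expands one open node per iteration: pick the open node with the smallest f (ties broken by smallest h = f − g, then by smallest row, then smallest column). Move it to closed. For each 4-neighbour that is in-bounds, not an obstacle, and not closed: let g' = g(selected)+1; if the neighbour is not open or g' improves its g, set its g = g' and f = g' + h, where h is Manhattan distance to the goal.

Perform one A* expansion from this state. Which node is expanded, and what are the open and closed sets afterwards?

expanded=(1,5); open=[(0,5) g=2 f=6, (1,4) g=2 f=4, (2,4) g=1 f=4, (2,6) g=1 f=6, (3,5) g=1 f=6]; closed=[(1,5), (2,5)]

step 1: expand (1,5) (f=4, h=3) → closed; open now [(0,5) g=2 f=6, (1,4) g=2 f=4, (2,4) g=1 f=4, (2,6) g=1 f=6, (3,5) g=1 f=6]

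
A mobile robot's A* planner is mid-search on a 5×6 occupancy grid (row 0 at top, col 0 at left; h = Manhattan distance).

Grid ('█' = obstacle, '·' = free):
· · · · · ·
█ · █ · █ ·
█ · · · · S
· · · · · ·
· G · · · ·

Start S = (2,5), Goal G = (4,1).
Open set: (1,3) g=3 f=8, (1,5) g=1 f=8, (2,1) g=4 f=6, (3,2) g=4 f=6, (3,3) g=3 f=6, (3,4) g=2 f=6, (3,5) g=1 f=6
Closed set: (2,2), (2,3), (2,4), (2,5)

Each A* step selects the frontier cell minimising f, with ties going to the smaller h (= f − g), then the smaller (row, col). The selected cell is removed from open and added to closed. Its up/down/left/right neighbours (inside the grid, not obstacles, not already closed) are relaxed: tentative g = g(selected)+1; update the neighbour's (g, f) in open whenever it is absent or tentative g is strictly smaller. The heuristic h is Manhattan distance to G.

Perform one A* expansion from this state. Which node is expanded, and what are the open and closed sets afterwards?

step 1: expand (2,1) (f=6, h=2) → closed; open now [(1,1) g=5 f=8, (1,3) g=3 f=8, (1,5) g=1 f=8, (3,1) g=5 f=6, (3,2) g=4 f=6, (3,3) g=3 f=6, (3,4) g=2 f=6, (3,5) g=1 f=6]

expanded=(2,1); open=[(1,1) g=5 f=8, (1,3) g=3 f=8, (1,5) g=1 f=8, (3,1) g=5 f=6, (3,2) g=4 f=6, (3,3) g=3 f=6, (3,4) g=2 f=6, (3,5) g=1 f=6]; closed=[(2,1), (2,2), (2,3), (2,4), (2,5)]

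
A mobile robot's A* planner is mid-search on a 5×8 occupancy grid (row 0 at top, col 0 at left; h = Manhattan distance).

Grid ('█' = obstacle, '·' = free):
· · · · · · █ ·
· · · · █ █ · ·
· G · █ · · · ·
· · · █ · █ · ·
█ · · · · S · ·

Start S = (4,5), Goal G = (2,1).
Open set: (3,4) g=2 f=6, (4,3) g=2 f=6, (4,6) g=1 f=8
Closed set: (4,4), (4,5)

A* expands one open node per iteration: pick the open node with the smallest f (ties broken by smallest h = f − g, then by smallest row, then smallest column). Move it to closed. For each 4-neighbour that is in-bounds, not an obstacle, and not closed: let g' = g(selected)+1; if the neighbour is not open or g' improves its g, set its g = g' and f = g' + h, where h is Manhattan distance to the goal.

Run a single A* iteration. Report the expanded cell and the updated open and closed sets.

expanded=(3,4); open=[(2,4) g=3 f=6, (4,3) g=2 f=6, (4,6) g=1 f=8]; closed=[(3,4), (4,4), (4,5)]

step 1: expand (3,4) (f=6, h=4) → closed; open now [(2,4) g=3 f=6, (4,3) g=2 f=6, (4,6) g=1 f=8]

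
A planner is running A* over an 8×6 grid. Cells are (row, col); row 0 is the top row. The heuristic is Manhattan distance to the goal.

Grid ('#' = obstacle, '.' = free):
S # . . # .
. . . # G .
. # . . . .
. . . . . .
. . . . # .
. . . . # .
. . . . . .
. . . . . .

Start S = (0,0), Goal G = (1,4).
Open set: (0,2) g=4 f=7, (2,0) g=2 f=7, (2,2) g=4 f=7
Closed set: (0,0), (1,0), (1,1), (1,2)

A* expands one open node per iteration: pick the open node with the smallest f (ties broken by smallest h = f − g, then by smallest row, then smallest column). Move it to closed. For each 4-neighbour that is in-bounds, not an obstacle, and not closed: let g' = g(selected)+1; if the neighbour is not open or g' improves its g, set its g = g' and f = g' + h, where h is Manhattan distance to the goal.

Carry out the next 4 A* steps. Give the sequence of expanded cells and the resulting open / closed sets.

order=[(0,2) → (0,3) → (2,2) → (2,3)]; open=[(2,0) g=2 f=7, (2,4) g=6 f=7, (3,2) g=5 f=9, (3,3) g=6 f=9]; closed=[(0,0), (0,2), (0,3), (1,0), (1,1), (1,2), (2,2), (2,3)]

step 1: expand (0,2) (f=7, h=3) → closed; open now [(0,3) g=5 f=7, (2,0) g=2 f=7, (2,2) g=4 f=7]
step 2: expand (0,3) (f=7, h=2) → closed; open now [(2,0) g=2 f=7, (2,2) g=4 f=7]
step 3: expand (2,2) (f=7, h=3) → closed; open now [(2,0) g=2 f=7, (2,3) g=5 f=7, (3,2) g=5 f=9]
step 4: expand (2,3) (f=7, h=2) → closed; open now [(2,0) g=2 f=7, (2,4) g=6 f=7, (3,2) g=5 f=9, (3,3) g=6 f=9]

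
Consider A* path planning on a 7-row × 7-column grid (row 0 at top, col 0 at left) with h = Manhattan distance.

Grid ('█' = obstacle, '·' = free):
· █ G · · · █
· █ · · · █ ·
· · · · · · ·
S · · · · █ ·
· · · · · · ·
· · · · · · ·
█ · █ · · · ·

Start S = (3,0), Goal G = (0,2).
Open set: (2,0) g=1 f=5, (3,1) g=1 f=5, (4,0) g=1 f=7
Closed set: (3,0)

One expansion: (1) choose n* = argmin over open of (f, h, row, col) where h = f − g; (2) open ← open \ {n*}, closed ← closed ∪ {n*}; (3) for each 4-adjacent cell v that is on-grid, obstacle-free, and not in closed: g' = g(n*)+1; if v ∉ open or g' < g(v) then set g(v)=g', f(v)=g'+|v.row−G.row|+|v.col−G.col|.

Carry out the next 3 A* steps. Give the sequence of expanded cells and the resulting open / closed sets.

step 1: expand (2,0) (f=5, h=4) → closed; open now [(1,0) g=2 f=5, (2,1) g=2 f=5, (3,1) g=1 f=5, (4,0) g=1 f=7]
step 2: expand (1,0) (f=5, h=3) → closed; open now [(0,0) g=3 f=5, (2,1) g=2 f=5, (3,1) g=1 f=5, (4,0) g=1 f=7]
step 3: expand (0,0) (f=5, h=2) → closed; open now [(2,1) g=2 f=5, (3,1) g=1 f=5, (4,0) g=1 f=7]

order=[(2,0) → (1,0) → (0,0)]; open=[(2,1) g=2 f=5, (3,1) g=1 f=5, (4,0) g=1 f=7]; closed=[(0,0), (1,0), (2,0), (3,0)]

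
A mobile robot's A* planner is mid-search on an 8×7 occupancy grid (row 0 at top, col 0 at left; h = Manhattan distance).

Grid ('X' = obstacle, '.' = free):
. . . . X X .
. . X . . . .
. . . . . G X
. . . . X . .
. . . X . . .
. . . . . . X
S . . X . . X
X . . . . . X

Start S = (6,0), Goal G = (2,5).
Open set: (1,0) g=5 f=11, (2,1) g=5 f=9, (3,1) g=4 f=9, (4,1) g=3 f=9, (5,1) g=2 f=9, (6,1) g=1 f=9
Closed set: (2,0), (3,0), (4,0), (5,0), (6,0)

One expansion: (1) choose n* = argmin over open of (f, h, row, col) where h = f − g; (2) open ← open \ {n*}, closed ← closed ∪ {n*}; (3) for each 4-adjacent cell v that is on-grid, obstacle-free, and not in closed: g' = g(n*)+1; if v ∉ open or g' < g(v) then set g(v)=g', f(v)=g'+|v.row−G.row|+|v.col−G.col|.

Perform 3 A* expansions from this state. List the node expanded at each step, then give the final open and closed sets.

order=[(2,1) → (2,2) → (2,3)]; open=[(1,0) g=5 f=11, (1,1) g=6 f=11, (1,3) g=8 f=11, (2,4) g=8 f=9, (3,1) g=4 f=9, (3,2) g=7 f=11, (3,3) g=8 f=11, (4,1) g=3 f=9, (5,1) g=2 f=9, (6,1) g=1 f=9]; closed=[(2,0), (2,1), (2,2), (2,3), (3,0), (4,0), (5,0), (6,0)]

step 1: expand (2,1) (f=9, h=4) → closed; open now [(1,0) g=5 f=11, (1,1) g=6 f=11, (2,2) g=6 f=9, (3,1) g=4 f=9, (4,1) g=3 f=9, (5,1) g=2 f=9, (6,1) g=1 f=9]
step 2: expand (2,2) (f=9, h=3) → closed; open now [(1,0) g=5 f=11, (1,1) g=6 f=11, (2,3) g=7 f=9, (3,1) g=4 f=9, (3,2) g=7 f=11, (4,1) g=3 f=9, (5,1) g=2 f=9, (6,1) g=1 f=9]
step 3: expand (2,3) (f=9, h=2) → closed; open now [(1,0) g=5 f=11, (1,1) g=6 f=11, (1,3) g=8 f=11, (2,4) g=8 f=9, (3,1) g=4 f=9, (3,2) g=7 f=11, (3,3) g=8 f=11, (4,1) g=3 f=9, (5,1) g=2 f=9, (6,1) g=1 f=9]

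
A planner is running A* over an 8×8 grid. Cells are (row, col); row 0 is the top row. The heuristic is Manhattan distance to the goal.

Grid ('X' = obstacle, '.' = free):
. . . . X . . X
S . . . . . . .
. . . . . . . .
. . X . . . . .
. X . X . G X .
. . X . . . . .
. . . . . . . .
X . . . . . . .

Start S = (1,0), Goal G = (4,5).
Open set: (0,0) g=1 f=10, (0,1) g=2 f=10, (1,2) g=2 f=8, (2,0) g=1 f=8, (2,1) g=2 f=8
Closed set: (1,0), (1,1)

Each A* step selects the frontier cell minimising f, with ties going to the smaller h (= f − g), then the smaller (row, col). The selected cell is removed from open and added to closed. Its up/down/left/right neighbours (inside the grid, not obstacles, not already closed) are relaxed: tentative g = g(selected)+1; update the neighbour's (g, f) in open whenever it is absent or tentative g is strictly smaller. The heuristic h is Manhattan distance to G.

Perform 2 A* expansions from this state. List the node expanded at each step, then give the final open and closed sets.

order=[(1,2) → (1,3)]; open=[(0,0) g=1 f=10, (0,1) g=2 f=10, (0,2) g=3 f=10, (0,3) g=4 f=10, (1,4) g=4 f=8, (2,0) g=1 f=8, (2,1) g=2 f=8, (2,2) g=3 f=8, (2,3) g=4 f=8]; closed=[(1,0), (1,1), (1,2), (1,3)]

step 1: expand (1,2) (f=8, h=6) → closed; open now [(0,0) g=1 f=10, (0,1) g=2 f=10, (0,2) g=3 f=10, (1,3) g=3 f=8, (2,0) g=1 f=8, (2,1) g=2 f=8, (2,2) g=3 f=8]
step 2: expand (1,3) (f=8, h=5) → closed; open now [(0,0) g=1 f=10, (0,1) g=2 f=10, (0,2) g=3 f=10, (0,3) g=4 f=10, (1,4) g=4 f=8, (2,0) g=1 f=8, (2,1) g=2 f=8, (2,2) g=3 f=8, (2,3) g=4 f=8]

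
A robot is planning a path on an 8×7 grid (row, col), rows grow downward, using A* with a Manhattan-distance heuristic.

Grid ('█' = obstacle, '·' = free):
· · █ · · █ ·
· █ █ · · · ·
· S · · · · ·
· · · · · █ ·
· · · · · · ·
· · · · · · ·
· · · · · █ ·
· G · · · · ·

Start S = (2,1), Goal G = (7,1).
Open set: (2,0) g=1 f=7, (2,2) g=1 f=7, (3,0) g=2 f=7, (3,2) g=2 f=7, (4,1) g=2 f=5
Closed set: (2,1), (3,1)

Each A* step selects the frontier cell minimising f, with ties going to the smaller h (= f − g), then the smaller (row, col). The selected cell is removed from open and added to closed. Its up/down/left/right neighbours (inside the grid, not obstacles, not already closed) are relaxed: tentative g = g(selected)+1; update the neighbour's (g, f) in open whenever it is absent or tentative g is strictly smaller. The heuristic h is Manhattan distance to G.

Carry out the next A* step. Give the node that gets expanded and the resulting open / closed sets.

expanded=(4,1); open=[(2,0) g=1 f=7, (2,2) g=1 f=7, (3,0) g=2 f=7, (3,2) g=2 f=7, (4,0) g=3 f=7, (4,2) g=3 f=7, (5,1) g=3 f=5]; closed=[(2,1), (3,1), (4,1)]

step 1: expand (4,1) (f=5, h=3) → closed; open now [(2,0) g=1 f=7, (2,2) g=1 f=7, (3,0) g=2 f=7, (3,2) g=2 f=7, (4,0) g=3 f=7, (4,2) g=3 f=7, (5,1) g=3 f=5]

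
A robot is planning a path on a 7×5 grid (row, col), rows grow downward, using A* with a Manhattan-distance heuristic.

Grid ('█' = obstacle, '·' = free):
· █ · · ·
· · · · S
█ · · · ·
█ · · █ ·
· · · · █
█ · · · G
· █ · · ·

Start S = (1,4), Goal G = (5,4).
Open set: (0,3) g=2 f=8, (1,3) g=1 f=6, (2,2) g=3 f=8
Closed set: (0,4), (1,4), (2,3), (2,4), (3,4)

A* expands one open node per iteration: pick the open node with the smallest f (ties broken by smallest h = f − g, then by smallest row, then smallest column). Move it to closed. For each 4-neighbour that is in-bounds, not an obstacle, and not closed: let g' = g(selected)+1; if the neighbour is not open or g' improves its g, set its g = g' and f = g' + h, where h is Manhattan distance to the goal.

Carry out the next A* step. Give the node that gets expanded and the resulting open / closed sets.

expanded=(1,3); open=[(0,3) g=2 f=8, (1,2) g=2 f=8, (2,2) g=3 f=8]; closed=[(0,4), (1,3), (1,4), (2,3), (2,4), (3,4)]

step 1: expand (1,3) (f=6, h=5) → closed; open now [(0,3) g=2 f=8, (1,2) g=2 f=8, (2,2) g=3 f=8]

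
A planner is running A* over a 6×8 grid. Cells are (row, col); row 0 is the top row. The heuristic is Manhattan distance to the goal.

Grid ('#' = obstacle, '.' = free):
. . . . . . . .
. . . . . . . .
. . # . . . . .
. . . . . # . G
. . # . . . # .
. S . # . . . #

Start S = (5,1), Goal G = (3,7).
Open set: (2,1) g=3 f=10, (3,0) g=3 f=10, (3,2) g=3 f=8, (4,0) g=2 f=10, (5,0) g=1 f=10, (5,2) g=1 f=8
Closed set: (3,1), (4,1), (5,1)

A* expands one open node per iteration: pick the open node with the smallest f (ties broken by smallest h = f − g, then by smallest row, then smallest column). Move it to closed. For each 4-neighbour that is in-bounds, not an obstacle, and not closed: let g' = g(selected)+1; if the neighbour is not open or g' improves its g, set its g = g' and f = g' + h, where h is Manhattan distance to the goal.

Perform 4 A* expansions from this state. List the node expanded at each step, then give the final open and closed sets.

step 1: expand (3,2) (f=8, h=5) → closed; open now [(2,1) g=3 f=10, (3,0) g=3 f=10, (3,3) g=4 f=8, (4,0) g=2 f=10, (5,0) g=1 f=10, (5,2) g=1 f=8]
step 2: expand (3,3) (f=8, h=4) → closed; open now [(2,1) g=3 f=10, (2,3) g=5 f=10, (3,0) g=3 f=10, (3,4) g=5 f=8, (4,0) g=2 f=10, (4,3) g=5 f=10, (5,0) g=1 f=10, (5,2) g=1 f=8]
step 3: expand (3,4) (f=8, h=3) → closed; open now [(2,1) g=3 f=10, (2,3) g=5 f=10, (2,4) g=6 f=10, (3,0) g=3 f=10, (4,0) g=2 f=10, (4,3) g=5 f=10, (4,4) g=6 f=10, (5,0) g=1 f=10, (5,2) g=1 f=8]
step 4: expand (5,2) (f=8, h=7) → closed; open now [(2,1) g=3 f=10, (2,3) g=5 f=10, (2,4) g=6 f=10, (3,0) g=3 f=10, (4,0) g=2 f=10, (4,3) g=5 f=10, (4,4) g=6 f=10, (5,0) g=1 f=10]

order=[(3,2) → (3,3) → (3,4) → (5,2)]; open=[(2,1) g=3 f=10, (2,3) g=5 f=10, (2,4) g=6 f=10, (3,0) g=3 f=10, (4,0) g=2 f=10, (4,3) g=5 f=10, (4,4) g=6 f=10, (5,0) g=1 f=10]; closed=[(3,1), (3,2), (3,3), (3,4), (4,1), (5,1), (5,2)]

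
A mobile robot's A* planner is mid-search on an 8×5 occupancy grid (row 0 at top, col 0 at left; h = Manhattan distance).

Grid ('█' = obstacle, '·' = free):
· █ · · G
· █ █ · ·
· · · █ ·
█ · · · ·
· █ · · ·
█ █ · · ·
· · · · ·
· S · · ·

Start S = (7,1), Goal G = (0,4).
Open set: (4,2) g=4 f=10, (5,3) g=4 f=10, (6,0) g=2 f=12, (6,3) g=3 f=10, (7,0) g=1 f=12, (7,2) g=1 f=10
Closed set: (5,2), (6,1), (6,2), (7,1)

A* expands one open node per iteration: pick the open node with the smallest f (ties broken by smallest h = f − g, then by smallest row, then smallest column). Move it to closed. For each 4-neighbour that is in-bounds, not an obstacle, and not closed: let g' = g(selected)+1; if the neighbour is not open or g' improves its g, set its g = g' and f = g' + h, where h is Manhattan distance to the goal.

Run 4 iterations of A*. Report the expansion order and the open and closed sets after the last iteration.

step 1: expand (4,2) (f=10, h=6) → closed; open now [(3,2) g=5 f=10, (4,3) g=5 f=10, (5,3) g=4 f=10, (6,0) g=2 f=12, (6,3) g=3 f=10, (7,0) g=1 f=12, (7,2) g=1 f=10]
step 2: expand (3,2) (f=10, h=5) → closed; open now [(2,2) g=6 f=10, (3,1) g=6 f=12, (3,3) g=6 f=10, (4,3) g=5 f=10, (5,3) g=4 f=10, (6,0) g=2 f=12, (6,3) g=3 f=10, (7,0) g=1 f=12, (7,2) g=1 f=10]
step 3: expand (2,2) (f=10, h=4) → closed; open now [(2,1) g=7 f=12, (3,1) g=6 f=12, (3,3) g=6 f=10, (4,3) g=5 f=10, (5,3) g=4 f=10, (6,0) g=2 f=12, (6,3) g=3 f=10, (7,0) g=1 f=12, (7,2) g=1 f=10]
step 4: expand (3,3) (f=10, h=4) → closed; open now [(2,1) g=7 f=12, (3,1) g=6 f=12, (3,4) g=7 f=10, (4,3) g=5 f=10, (5,3) g=4 f=10, (6,0) g=2 f=12, (6,3) g=3 f=10, (7,0) g=1 f=12, (7,2) g=1 f=10]

order=[(4,2) → (3,2) → (2,2) → (3,3)]; open=[(2,1) g=7 f=12, (3,1) g=6 f=12, (3,4) g=7 f=10, (4,3) g=5 f=10, (5,3) g=4 f=10, (6,0) g=2 f=12, (6,3) g=3 f=10, (7,0) g=1 f=12, (7,2) g=1 f=10]; closed=[(2,2), (3,2), (3,3), (4,2), (5,2), (6,1), (6,2), (7,1)]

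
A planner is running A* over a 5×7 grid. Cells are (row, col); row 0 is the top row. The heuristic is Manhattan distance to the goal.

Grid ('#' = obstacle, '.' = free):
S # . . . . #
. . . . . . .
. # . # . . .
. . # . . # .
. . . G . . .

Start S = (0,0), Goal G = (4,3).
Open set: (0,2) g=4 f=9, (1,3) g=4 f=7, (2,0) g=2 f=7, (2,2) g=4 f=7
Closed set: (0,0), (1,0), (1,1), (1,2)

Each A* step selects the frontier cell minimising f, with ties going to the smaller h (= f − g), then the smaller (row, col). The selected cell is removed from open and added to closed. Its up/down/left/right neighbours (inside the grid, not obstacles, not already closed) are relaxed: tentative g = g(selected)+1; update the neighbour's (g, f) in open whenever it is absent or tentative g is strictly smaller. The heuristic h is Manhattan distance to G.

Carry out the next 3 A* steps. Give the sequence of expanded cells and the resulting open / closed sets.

step 1: expand (1,3) (f=7, h=3) → closed; open now [(0,2) g=4 f=9, (0,3) g=5 f=9, (1,4) g=5 f=9, (2,0) g=2 f=7, (2,2) g=4 f=7]
step 2: expand (2,2) (f=7, h=3) → closed; open now [(0,2) g=4 f=9, (0,3) g=5 f=9, (1,4) g=5 f=9, (2,0) g=2 f=7]
step 3: expand (2,0) (f=7, h=5) → closed; open now [(0,2) g=4 f=9, (0,3) g=5 f=9, (1,4) g=5 f=9, (3,0) g=3 f=7]

order=[(1,3) → (2,2) → (2,0)]; open=[(0,2) g=4 f=9, (0,3) g=5 f=9, (1,4) g=5 f=9, (3,0) g=3 f=7]; closed=[(0,0), (1,0), (1,1), (1,2), (1,3), (2,0), (2,2)]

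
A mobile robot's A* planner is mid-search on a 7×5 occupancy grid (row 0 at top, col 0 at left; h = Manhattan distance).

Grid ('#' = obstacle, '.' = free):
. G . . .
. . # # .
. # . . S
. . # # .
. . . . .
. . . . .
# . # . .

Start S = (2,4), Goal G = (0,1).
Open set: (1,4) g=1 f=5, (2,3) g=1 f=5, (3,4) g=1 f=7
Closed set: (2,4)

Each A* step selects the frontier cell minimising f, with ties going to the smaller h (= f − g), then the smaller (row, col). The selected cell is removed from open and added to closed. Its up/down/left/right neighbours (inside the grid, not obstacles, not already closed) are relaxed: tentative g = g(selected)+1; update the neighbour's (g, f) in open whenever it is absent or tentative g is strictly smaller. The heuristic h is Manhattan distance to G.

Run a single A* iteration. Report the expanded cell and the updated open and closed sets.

step 1: expand (1,4) (f=5, h=4) → closed; open now [(0,4) g=2 f=5, (2,3) g=1 f=5, (3,4) g=1 f=7]

expanded=(1,4); open=[(0,4) g=2 f=5, (2,3) g=1 f=5, (3,4) g=1 f=7]; closed=[(1,4), (2,4)]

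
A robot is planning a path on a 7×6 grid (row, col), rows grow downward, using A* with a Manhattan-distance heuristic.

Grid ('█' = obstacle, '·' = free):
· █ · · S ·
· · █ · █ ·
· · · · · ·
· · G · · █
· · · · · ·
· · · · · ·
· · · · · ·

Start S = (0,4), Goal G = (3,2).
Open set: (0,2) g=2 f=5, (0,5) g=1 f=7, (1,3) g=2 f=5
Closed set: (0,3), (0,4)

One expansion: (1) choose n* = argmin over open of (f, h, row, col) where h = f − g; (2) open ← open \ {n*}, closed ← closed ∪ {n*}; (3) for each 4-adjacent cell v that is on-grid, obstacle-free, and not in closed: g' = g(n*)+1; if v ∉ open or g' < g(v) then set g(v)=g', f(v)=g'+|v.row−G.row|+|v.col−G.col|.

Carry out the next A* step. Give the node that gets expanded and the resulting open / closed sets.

expanded=(0,2); open=[(0,5) g=1 f=7, (1,3) g=2 f=5]; closed=[(0,2), (0,3), (0,4)]

step 1: expand (0,2) (f=5, h=3) → closed; open now [(0,5) g=1 f=7, (1,3) g=2 f=5]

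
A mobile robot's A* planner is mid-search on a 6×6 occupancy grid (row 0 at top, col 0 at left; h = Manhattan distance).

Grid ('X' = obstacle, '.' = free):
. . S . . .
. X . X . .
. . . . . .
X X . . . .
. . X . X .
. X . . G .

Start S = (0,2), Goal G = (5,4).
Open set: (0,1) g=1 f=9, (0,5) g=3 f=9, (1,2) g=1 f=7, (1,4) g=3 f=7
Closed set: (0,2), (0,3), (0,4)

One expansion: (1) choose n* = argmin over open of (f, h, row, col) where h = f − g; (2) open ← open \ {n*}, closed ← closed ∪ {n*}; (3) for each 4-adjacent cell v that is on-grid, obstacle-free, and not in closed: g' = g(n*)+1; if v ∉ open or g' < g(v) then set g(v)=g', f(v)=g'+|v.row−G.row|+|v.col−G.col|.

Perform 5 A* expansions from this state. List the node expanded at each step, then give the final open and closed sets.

step 1: expand (1,4) (f=7, h=4) → closed; open now [(0,1) g=1 f=9, (0,5) g=3 f=9, (1,2) g=1 f=7, (1,5) g=4 f=9, (2,4) g=4 f=7]
step 2: expand (2,4) (f=7, h=3) → closed; open now [(0,1) g=1 f=9, (0,5) g=3 f=9, (1,2) g=1 f=7, (1,5) g=4 f=9, (2,3) g=5 f=9, (2,5) g=5 f=9, (3,4) g=5 f=7]
step 3: expand (3,4) (f=7, h=2) → closed; open now [(0,1) g=1 f=9, (0,5) g=3 f=9, (1,2) g=1 f=7, (1,5) g=4 f=9, (2,3) g=5 f=9, (2,5) g=5 f=9, (3,3) g=6 f=9, (3,5) g=6 f=9]
step 4: expand (1,2) (f=7, h=6) → closed; open now [(0,1) g=1 f=9, (0,5) g=3 f=9, (1,5) g=4 f=9, (2,2) g=2 f=7, (2,3) g=5 f=9, (2,5) g=5 f=9, (3,3) g=6 f=9, (3,5) g=6 f=9]
step 5: expand (2,2) (f=7, h=5) → closed; open now [(0,1) g=1 f=9, (0,5) g=3 f=9, (1,5) g=4 f=9, (2,1) g=3 f=9, (2,3) g=3 f=7, (2,5) g=5 f=9, (3,2) g=3 f=7, (3,3) g=6 f=9, (3,5) g=6 f=9]

order=[(1,4) → (2,4) → (3,4) → (1,2) → (2,2)]; open=[(0,1) g=1 f=9, (0,5) g=3 f=9, (1,5) g=4 f=9, (2,1) g=3 f=9, (2,3) g=3 f=7, (2,5) g=5 f=9, (3,2) g=3 f=7, (3,3) g=6 f=9, (3,5) g=6 f=9]; closed=[(0,2), (0,3), (0,4), (1,2), (1,4), (2,2), (2,4), (3,4)]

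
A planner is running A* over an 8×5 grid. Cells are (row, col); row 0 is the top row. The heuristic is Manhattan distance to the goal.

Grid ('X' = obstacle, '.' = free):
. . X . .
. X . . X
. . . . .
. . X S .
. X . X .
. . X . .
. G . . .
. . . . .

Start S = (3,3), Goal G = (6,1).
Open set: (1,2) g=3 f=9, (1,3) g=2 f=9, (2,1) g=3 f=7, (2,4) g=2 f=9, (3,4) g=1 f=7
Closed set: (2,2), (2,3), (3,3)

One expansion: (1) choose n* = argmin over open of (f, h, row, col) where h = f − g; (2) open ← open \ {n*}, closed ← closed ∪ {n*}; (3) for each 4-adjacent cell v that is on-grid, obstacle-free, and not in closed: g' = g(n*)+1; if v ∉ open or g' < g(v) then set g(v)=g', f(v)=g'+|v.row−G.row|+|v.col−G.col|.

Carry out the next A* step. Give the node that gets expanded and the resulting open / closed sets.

expanded=(2,1); open=[(1,2) g=3 f=9, (1,3) g=2 f=9, (2,0) g=4 f=9, (2,4) g=2 f=9, (3,1) g=4 f=7, (3,4) g=1 f=7]; closed=[(2,1), (2,2), (2,3), (3,3)]

step 1: expand (2,1) (f=7, h=4) → closed; open now [(1,2) g=3 f=9, (1,3) g=2 f=9, (2,0) g=4 f=9, (2,4) g=2 f=9, (3,1) g=4 f=7, (3,4) g=1 f=7]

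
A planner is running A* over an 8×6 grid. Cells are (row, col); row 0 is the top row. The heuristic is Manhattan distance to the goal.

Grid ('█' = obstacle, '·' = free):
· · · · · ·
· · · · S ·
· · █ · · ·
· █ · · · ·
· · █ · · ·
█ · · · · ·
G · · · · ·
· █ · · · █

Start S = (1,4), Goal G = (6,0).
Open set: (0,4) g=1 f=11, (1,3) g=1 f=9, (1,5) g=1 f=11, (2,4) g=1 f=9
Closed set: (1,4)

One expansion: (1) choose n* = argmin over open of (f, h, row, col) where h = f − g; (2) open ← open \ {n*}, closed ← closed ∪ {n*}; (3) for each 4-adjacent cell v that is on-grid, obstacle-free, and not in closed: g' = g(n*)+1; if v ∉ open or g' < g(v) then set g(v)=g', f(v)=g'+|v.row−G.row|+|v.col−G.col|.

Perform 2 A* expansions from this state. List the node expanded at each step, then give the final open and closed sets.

step 1: expand (1,3) (f=9, h=8) → closed; open now [(0,3) g=2 f=11, (0,4) g=1 f=11, (1,2) g=2 f=9, (1,5) g=1 f=11, (2,3) g=2 f=9, (2,4) g=1 f=9]
step 2: expand (1,2) (f=9, h=7) → closed; open now [(0,2) g=3 f=11, (0,3) g=2 f=11, (0,4) g=1 f=11, (1,1) g=3 f=9, (1,5) g=1 f=11, (2,3) g=2 f=9, (2,4) g=1 f=9]

order=[(1,3) → (1,2)]; open=[(0,2) g=3 f=11, (0,3) g=2 f=11, (0,4) g=1 f=11, (1,1) g=3 f=9, (1,5) g=1 f=11, (2,3) g=2 f=9, (2,4) g=1 f=9]; closed=[(1,2), (1,3), (1,4)]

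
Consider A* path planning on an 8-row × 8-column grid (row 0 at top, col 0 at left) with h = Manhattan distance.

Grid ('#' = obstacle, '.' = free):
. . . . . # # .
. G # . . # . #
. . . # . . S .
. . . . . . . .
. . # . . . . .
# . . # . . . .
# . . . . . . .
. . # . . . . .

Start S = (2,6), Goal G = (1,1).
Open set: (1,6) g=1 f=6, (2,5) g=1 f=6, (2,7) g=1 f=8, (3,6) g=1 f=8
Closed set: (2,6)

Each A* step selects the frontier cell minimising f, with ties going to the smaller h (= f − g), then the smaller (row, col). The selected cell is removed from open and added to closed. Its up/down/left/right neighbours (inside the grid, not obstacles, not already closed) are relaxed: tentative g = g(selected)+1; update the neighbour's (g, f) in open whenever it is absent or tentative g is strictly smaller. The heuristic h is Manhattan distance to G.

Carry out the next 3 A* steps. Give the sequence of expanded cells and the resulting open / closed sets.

order=[(1,6) → (2,5) → (2,4)]; open=[(1,4) g=3 f=6, (2,7) g=1 f=8, (3,4) g=3 f=8, (3,5) g=2 f=8, (3,6) g=1 f=8]; closed=[(1,6), (2,4), (2,5), (2,6)]

step 1: expand (1,6) (f=6, h=5) → closed; open now [(2,5) g=1 f=6, (2,7) g=1 f=8, (3,6) g=1 f=8]
step 2: expand (2,5) (f=6, h=5) → closed; open now [(2,4) g=2 f=6, (2,7) g=1 f=8, (3,5) g=2 f=8, (3,6) g=1 f=8]
step 3: expand (2,4) (f=6, h=4) → closed; open now [(1,4) g=3 f=6, (2,7) g=1 f=8, (3,4) g=3 f=8, (3,5) g=2 f=8, (3,6) g=1 f=8]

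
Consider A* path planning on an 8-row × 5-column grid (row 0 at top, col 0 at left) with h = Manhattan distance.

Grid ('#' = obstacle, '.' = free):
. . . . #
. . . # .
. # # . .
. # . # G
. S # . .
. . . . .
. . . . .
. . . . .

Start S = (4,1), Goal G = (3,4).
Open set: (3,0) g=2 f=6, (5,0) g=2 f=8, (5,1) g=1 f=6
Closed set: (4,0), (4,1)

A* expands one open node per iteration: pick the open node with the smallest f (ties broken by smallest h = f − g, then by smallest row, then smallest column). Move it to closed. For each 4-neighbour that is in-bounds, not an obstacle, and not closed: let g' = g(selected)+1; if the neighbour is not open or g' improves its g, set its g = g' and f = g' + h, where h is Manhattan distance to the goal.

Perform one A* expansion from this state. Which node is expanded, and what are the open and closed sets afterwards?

expanded=(3,0); open=[(2,0) g=3 f=8, (5,0) g=2 f=8, (5,1) g=1 f=6]; closed=[(3,0), (4,0), (4,1)]

step 1: expand (3,0) (f=6, h=4) → closed; open now [(2,0) g=3 f=8, (5,0) g=2 f=8, (5,1) g=1 f=6]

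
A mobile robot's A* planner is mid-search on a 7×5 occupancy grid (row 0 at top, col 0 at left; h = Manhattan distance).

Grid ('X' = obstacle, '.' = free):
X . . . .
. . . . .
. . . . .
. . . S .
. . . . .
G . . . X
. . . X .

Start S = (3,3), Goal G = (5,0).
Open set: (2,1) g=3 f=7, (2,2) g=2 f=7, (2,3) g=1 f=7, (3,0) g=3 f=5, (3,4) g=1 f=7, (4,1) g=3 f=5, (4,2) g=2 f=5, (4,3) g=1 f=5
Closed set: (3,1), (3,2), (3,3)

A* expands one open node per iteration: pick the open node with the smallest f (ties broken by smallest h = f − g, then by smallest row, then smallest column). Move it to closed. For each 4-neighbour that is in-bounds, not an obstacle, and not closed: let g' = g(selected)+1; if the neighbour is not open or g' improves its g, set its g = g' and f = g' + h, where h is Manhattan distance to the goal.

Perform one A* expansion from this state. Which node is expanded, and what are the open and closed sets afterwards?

expanded=(3,0); open=[(2,0) g=4 f=7, (2,1) g=3 f=7, (2,2) g=2 f=7, (2,3) g=1 f=7, (3,4) g=1 f=7, (4,0) g=4 f=5, (4,1) g=3 f=5, (4,2) g=2 f=5, (4,3) g=1 f=5]; closed=[(3,0), (3,1), (3,2), (3,3)]

step 1: expand (3,0) (f=5, h=2) → closed; open now [(2,0) g=4 f=7, (2,1) g=3 f=7, (2,2) g=2 f=7, (2,3) g=1 f=7, (3,4) g=1 f=7, (4,0) g=4 f=5, (4,1) g=3 f=5, (4,2) g=2 f=5, (4,3) g=1 f=5]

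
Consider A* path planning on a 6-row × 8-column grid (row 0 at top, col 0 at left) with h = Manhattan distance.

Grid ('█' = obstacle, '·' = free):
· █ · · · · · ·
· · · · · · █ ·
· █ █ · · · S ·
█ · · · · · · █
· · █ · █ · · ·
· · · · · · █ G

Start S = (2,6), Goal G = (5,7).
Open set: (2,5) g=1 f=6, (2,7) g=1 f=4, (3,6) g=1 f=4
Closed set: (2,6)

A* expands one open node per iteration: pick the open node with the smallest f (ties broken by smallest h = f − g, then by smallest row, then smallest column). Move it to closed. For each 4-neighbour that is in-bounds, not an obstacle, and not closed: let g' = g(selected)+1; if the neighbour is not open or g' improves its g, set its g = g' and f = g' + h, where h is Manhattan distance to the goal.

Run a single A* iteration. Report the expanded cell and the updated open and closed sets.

step 1: expand (2,7) (f=4, h=3) → closed; open now [(1,7) g=2 f=6, (2,5) g=1 f=6, (3,6) g=1 f=4]

expanded=(2,7); open=[(1,7) g=2 f=6, (2,5) g=1 f=6, (3,6) g=1 f=4]; closed=[(2,6), (2,7)]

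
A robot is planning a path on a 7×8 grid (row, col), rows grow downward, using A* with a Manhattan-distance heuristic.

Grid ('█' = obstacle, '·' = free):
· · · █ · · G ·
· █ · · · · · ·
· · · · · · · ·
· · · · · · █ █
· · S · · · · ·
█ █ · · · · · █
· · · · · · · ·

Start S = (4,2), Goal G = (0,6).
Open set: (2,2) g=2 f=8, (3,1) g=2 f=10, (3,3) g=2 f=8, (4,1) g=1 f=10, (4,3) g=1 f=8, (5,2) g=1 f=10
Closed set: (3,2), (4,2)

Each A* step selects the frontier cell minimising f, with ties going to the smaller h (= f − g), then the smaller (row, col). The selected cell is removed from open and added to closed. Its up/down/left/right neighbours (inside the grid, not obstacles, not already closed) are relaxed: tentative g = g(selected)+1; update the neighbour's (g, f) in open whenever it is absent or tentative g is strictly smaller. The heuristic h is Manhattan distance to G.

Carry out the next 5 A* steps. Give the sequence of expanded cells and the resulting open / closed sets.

step 1: expand (2,2) (f=8, h=6) → closed; open now [(1,2) g=3 f=8, (2,1) g=3 f=10, (2,3) g=3 f=8, (3,1) g=2 f=10, (3,3) g=2 f=8, (4,1) g=1 f=10, (4,3) g=1 f=8, (5,2) g=1 f=10]
step 2: expand (1,2) (f=8, h=5) → closed; open now [(0,2) g=4 f=8, (1,3) g=4 f=8, (2,1) g=3 f=10, (2,3) g=3 f=8, (3,1) g=2 f=10, (3,3) g=2 f=8, (4,1) g=1 f=10, (4,3) g=1 f=8, (5,2) g=1 f=10]
step 3: expand (0,2) (f=8, h=4) → closed; open now [(0,1) g=5 f=10, (1,3) g=4 f=8, (2,1) g=3 f=10, (2,3) g=3 f=8, (3,1) g=2 f=10, (3,3) g=2 f=8, (4,1) g=1 f=10, (4,3) g=1 f=8, (5,2) g=1 f=10]
step 4: expand (1,3) (f=8, h=4) → closed; open now [(0,1) g=5 f=10, (1,4) g=5 f=8, (2,1) g=3 f=10, (2,3) g=3 f=8, (3,1) g=2 f=10, (3,3) g=2 f=8, (4,1) g=1 f=10, (4,3) g=1 f=8, (5,2) g=1 f=10]
step 5: expand (1,4) (f=8, h=3) → closed; open now [(0,1) g=5 f=10, (0,4) g=6 f=8, (1,5) g=6 f=8, (2,1) g=3 f=10, (2,3) g=3 f=8, (2,4) g=6 f=10, (3,1) g=2 f=10, (3,3) g=2 f=8, (4,1) g=1 f=10, (4,3) g=1 f=8, (5,2) g=1 f=10]

order=[(2,2) → (1,2) → (0,2) → (1,3) → (1,4)]; open=[(0,1) g=5 f=10, (0,4) g=6 f=8, (1,5) g=6 f=8, (2,1) g=3 f=10, (2,3) g=3 f=8, (2,4) g=6 f=10, (3,1) g=2 f=10, (3,3) g=2 f=8, (4,1) g=1 f=10, (4,3) g=1 f=8, (5,2) g=1 f=10]; closed=[(0,2), (1,2), (1,3), (1,4), (2,2), (3,2), (4,2)]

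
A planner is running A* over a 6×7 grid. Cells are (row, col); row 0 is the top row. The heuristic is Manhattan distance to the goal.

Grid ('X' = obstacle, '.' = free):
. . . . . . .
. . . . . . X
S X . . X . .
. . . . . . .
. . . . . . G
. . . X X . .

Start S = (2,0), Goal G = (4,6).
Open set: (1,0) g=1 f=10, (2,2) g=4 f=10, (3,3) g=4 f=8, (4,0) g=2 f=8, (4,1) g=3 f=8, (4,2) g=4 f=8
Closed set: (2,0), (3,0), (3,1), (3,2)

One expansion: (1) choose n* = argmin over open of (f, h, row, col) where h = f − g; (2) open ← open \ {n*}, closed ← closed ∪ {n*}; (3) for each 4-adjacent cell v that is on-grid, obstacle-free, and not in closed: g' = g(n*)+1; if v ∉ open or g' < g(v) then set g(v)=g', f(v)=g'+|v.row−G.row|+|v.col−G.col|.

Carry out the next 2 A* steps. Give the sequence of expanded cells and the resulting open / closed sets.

order=[(3,3) → (3,4)]; open=[(1,0) g=1 f=10, (2,2) g=4 f=10, (2,3) g=5 f=10, (3,5) g=6 f=8, (4,0) g=2 f=8, (4,1) g=3 f=8, (4,2) g=4 f=8, (4,3) g=5 f=8, (4,4) g=6 f=8]; closed=[(2,0), (3,0), (3,1), (3,2), (3,3), (3,4)]

step 1: expand (3,3) (f=8, h=4) → closed; open now [(1,0) g=1 f=10, (2,2) g=4 f=10, (2,3) g=5 f=10, (3,4) g=5 f=8, (4,0) g=2 f=8, (4,1) g=3 f=8, (4,2) g=4 f=8, (4,3) g=5 f=8]
step 2: expand (3,4) (f=8, h=3) → closed; open now [(1,0) g=1 f=10, (2,2) g=4 f=10, (2,3) g=5 f=10, (3,5) g=6 f=8, (4,0) g=2 f=8, (4,1) g=3 f=8, (4,2) g=4 f=8, (4,3) g=5 f=8, (4,4) g=6 f=8]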